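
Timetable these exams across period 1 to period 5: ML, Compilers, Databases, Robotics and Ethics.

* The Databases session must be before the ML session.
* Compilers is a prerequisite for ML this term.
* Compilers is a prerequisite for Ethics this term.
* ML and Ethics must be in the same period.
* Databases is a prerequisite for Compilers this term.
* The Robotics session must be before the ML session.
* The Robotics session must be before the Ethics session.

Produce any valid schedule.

Compilers in period 2; Robotics in period 1; ML in period 3; Ethics in period 3; Databases in period 1

Checking: Robotics(period 1) before ML(period 3); Databases(period 1) before ML(period 3); Compilers(period 2) before Ethics(period 3); Databases(period 1) before Compilers(period 2); Compilers(period 2) before ML(period 3); Robotics(period 1) before Ethics(period 3); ML = Ethics = period 3.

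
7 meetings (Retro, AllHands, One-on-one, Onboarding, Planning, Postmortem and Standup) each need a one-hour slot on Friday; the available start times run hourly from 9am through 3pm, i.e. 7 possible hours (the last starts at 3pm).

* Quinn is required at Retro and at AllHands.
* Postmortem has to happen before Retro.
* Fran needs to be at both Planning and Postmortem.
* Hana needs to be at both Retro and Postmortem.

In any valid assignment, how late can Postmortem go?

Downstream work caps Postmortem at 2pm.
Postmortem at 2pm is achievable: AllHands=9am, Planning=9am, Onboarding=9am, Standup=9am, One-on-one=9am, Retro=3pm, Postmortem=2pm.

2pm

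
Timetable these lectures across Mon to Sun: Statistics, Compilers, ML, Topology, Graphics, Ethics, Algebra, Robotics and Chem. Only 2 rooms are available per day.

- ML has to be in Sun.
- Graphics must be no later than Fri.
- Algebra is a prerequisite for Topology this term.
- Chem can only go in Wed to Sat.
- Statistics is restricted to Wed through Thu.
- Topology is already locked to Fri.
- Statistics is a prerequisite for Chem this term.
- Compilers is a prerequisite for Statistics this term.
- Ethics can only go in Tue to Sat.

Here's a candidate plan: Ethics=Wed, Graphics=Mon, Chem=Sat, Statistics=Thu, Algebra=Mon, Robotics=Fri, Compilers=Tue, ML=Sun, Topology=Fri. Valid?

Topology is already locked to Fri — holds.
Only 2 rooms are available per day — holds.
Statistics is a prerequisite for Chem this term — holds.
ML has to be in Sun — holds.
Compilers is a prerequisite for Statistics this term — holds.
Algebra is a prerequisite for Topology this term — holds.
Statistics is restricted to Wed through Thu — holds.
Ethics can only go in Tue to Sat — holds.
Chem can only go in Wed to Sat — holds.
Graphics must be no later than Fri — holds.

Yes, all constraints hold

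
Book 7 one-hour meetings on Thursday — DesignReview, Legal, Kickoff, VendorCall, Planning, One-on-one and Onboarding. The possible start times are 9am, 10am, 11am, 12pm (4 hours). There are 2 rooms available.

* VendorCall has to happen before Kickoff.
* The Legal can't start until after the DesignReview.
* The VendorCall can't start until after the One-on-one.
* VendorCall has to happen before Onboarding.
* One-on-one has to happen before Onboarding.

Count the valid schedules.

44

Splitting on DesignReview: it can be 9am (25), 10am (15), 11am (4). Listing each branch's schedules as (Legal, Kickoff, VendorCall, Planning, One-on-one, Onboarding):
DesignReview=9am: (10am,11am,10am,11am,9am,12pm) (10am,11am,10am,12pm,9am,11am) (10am,11am,10am,12pm,9am,12pm) (10am,12pm,10am,11am,9am,11am) (10am,12pm,10am,11am,9am,12pm) (10am,12pm,10am,12pm,9am,11am) (10am,12pm,11am,9am,10am,12pm) (10am,12pm,11am,10am,9am,12pm) (10am,12pm,11am,11am,9am,12pm) (10am,12pm,11am,11am,10am,12pm) (11am,11am,10am,10am,9am,12pm) (11am,11am,10am,12pm,9am,12pm) (11am,12pm,10am,10am,9am,11am) (11am,12pm,10am,10am,9am,12pm) (11am,12pm,10am,11am,9am,12pm) (11am,12pm,10am,12pm,9am,11am) (11am,12pm,11am,9am,10am,12pm) (11am,12pm,11am,10am,9am,12pm) (11am,12pm,11am,10am,10am,12pm) (12pm,11am,10am,10am,9am,11am) (12pm,11am,10am,10am,9am,12pm) (12pm,11am,10am,11am,9am,12pm) (12pm,11am,10am,12pm,9am,11am) (12pm,12pm,10am,10am,9am,11am) (12pm,12pm,10am,11am,9am,11am) — 25.
DesignReview=10am: (11am,11am,10am,9am,9am,12pm) (11am,11am,10am,12pm,9am,12pm) (11am,12pm,10am,9am,9am,11am) (11am,12pm,10am,9am,9am,12pm) (11am,12pm,10am,11am,9am,12pm) (11am,12pm,10am,12pm,9am,11am) (11am,12pm,11am,9am,9am,12pm) (11am,12pm,11am,9am,10am,12pm) (11am,12pm,11am,10am,9am,12pm) (12pm,11am,10am,9am,9am,11am) (12pm,11am,10am,9am,9am,12pm) (12pm,11am,10am,11am,9am,12pm) (12pm,11am,10am,12pm,9am,11am) (12pm,12pm,10am,9am,9am,11am) (12pm,12pm,10am,11am,9am,11am) — 15.
DesignReview=11am: (12pm,11am,10am,9am,9am,12pm) (12pm,11am,10am,10am,9am,12pm) (12pm,12pm,10am,9am,9am,11am) (12pm,12pm,10am,10am,9am,11am) — 4.
Summing: 25 + 15 + 4 = 44.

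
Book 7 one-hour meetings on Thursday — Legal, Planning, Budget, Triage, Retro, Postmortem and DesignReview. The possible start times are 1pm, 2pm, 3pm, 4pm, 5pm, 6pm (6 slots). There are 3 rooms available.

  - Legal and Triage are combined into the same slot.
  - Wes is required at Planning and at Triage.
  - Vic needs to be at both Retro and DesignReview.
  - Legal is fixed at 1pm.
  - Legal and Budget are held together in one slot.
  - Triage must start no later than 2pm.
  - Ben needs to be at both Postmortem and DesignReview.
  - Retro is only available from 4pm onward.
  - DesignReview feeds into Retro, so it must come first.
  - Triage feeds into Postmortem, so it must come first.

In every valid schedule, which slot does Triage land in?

Triage's own window allows nothing later than 2pm; Triage must be in the same slot as Legal, which can't be after 1pm, so Triage is at most 1pm.
So Triage is pinned to 1pm.

1pm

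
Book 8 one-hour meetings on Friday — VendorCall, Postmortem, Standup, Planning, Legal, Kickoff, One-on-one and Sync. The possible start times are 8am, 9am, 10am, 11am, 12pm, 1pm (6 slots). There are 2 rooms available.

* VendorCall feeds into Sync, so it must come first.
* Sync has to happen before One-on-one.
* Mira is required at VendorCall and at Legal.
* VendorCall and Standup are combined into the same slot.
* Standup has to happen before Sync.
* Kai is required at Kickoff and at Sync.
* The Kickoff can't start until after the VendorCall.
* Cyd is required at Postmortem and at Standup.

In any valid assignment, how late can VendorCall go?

11am

Downstream work caps VendorCall at 11am.
VendorCall at 11am is achievable: Postmortem -> 8am, Legal -> 9am, Kickoff -> 1pm, VendorCall -> 11am, One-on-one -> 1pm, Standup -> 11am, Sync -> 12pm, Planning -> 8am.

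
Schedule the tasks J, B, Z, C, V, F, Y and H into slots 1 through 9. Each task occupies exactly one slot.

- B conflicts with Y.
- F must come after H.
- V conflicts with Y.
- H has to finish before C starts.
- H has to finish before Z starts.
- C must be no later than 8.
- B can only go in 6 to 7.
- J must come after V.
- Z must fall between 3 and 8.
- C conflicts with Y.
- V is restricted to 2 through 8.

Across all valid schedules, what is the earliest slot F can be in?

2

Precedence pushes F to at least 2.
F at 2 is achievable: Y=1; H=1; F=2; V=2; J=3; Z=3; C=2; B=6.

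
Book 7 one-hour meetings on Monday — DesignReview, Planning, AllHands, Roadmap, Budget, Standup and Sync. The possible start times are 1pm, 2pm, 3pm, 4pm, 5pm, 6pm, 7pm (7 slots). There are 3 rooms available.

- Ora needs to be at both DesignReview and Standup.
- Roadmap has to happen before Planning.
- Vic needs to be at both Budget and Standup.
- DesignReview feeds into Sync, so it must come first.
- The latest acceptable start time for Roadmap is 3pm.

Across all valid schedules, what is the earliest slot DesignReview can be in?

1pm

Downstream work caps DesignReview at 6pm.
DesignReview at 1pm is achievable: Roadmap=1pm, Planning=2pm, AllHands=1pm, Budget=2pm, Sync=2pm, DesignReview=1pm, Standup=3pm.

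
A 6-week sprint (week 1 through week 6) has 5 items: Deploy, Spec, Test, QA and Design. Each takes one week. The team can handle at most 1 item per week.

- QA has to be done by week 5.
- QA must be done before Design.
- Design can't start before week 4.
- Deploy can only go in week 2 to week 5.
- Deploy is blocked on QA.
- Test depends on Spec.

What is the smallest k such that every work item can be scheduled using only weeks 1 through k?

5

The precedence chain requires at least 2 distinct weeks.
With at most 1 per week and 5 work items, at least 5 weeks are needed.
Design can't be placed before week 4, so the schedule must run through at least week 4.
5 works (last occupied week: week 5): for example Test in week 5; QA in week 1; Deploy in week 2; Design in week 4; Spec in week 3.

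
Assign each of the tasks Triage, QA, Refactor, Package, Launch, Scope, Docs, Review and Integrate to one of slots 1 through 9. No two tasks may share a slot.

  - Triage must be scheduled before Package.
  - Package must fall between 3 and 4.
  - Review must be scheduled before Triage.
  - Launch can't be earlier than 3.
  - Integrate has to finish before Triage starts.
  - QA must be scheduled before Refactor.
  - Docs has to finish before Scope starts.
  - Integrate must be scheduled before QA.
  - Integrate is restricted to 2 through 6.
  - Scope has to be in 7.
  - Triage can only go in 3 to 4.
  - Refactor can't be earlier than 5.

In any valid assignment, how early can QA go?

5

Precedence pushes QA to at least 3; downstream work caps QA at 8.
QA at 5 is achievable: Docs in 6, Scope in 7, Refactor in 8, Triage in 3, Integrate in 2, Package in 4, QA in 5, Review in 1, Launch in 9.
Nothing earlier works — the capacity limit rule out every slot before 5.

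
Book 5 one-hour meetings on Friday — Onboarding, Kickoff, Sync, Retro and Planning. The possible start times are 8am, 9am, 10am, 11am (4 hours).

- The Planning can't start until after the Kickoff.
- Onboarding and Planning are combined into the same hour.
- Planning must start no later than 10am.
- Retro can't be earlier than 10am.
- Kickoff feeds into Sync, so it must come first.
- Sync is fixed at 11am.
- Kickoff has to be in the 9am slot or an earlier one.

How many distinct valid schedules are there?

6

Splitting on Onboarding: it can be 9am (2), 10am (4). Listing each branch's schedules as (Kickoff, Sync, Retro, Planning):
Onboarding=9am: (8am,11am,10am,9am) (8am,11am,11am,9am) — 2.
Onboarding=10am: (8am,11am,10am,10am) (8am,11am,11am,10am) (9am,11am,10am,10am) (9am,11am,11am,10am) — 4.
Summing: 2 + 4 = 6.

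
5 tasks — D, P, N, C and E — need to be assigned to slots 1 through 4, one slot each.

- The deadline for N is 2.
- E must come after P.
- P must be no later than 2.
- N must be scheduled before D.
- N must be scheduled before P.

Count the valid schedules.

24

Splitting on D: it can be 2 (8), 3 (8), 4 (8). Listing each branch's schedules as (P, N, C, E):
D=2: (2,1,1,3) (2,1,1,4) (2,1,2,3) (2,1,2,4) (2,1,3,3) (2,1,3,4) (2,1,4,3) (2,1,4,4) — 8.
D=3: (2,1,1,3) (2,1,1,4) (2,1,2,3) (2,1,2,4) (2,1,3,3) (2,1,3,4) (2,1,4,3) (2,1,4,4) — 8.
D=4: (2,1,1,3) (2,1,1,4) (2,1,2,3) (2,1,2,4) (2,1,3,3) (2,1,3,4) (2,1,4,3) (2,1,4,4) — 8.
Summing: 8 + 8 + 8 = 24.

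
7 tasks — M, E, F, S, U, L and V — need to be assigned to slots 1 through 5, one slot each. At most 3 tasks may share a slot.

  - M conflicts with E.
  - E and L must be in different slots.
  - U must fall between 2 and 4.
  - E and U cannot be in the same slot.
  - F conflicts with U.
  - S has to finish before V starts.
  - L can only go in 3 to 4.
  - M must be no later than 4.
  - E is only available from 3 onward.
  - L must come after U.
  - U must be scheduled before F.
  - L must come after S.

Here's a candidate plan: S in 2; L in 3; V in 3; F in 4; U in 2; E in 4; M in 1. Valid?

L can only go in 3 to 4 — holds.
At most 3 tasks may share a slot — holds.
S has to finish before V starts — holds.
U must fall between 2 and 4 — holds.
E and L must be in different slots — holds.
L must come after S — holds.
F conflicts with U — holds.
U must be scheduled before F — holds.
L must come after U — holds.
E and U cannot be in the same slot — holds.
M must be no later than 4 — holds.
M conflicts with E — holds.
E is only available from 3 onward — holds.

Valid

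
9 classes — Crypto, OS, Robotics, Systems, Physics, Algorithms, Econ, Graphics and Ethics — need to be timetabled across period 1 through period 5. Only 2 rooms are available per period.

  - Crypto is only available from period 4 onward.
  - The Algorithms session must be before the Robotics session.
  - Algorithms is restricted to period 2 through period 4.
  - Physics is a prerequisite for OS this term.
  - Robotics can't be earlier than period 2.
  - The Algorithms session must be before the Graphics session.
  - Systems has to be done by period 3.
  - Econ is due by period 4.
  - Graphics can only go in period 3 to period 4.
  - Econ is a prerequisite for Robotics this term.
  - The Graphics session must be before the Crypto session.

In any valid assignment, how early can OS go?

Precedence pushes OS to at least period 2.
OS at period 2 is achievable: Crypto=period 4; Systems=period 1; Ethics=period 5; Algorithms=period 2; Robotics=period 4; Graphics=period 3; Econ=period 3; OS=period 2; Physics=period 1.

period 2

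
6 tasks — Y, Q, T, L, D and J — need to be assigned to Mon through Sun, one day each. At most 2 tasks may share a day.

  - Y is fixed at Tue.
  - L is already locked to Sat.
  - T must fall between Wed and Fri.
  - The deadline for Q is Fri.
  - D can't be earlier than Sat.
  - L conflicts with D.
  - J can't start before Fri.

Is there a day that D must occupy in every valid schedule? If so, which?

D's window is Sat–Sun.
L is fixed at Sat, and D can't share a day with L.
So D must be Sun.

Sun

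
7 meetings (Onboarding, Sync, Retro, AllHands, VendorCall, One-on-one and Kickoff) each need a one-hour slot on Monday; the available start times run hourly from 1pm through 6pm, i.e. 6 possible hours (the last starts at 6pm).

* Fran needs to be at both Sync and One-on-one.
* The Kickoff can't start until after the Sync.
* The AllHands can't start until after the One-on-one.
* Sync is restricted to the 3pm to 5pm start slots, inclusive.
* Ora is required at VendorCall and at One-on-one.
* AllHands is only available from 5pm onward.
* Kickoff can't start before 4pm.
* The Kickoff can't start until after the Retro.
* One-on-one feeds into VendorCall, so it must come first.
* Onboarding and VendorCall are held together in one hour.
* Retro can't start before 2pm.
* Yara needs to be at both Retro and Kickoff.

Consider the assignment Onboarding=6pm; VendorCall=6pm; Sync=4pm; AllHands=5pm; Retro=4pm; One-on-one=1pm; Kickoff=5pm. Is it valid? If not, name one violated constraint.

Yara needs to be at both Retro and Kickoff — holds.
Fran needs to be at both Sync and One-on-one — holds.
AllHands is only available from 5pm onward — holds.
The Kickoff can't start until after the Retro — holds.
Onboarding and VendorCall are held together in one hour — holds.
Ora is required at VendorCall and at One-on-one — holds.
The AllHands can't start until after the One-on-one — holds.
One-on-one feeds into VendorCall, so it must come first — holds.
The Kickoff can't start until after the Sync — holds.
Sync is restricted to the 3pm to 5pm start slots, inclusive — holds.
Retro can't start before 2pm — holds.
Kickoff can't start before 4pm — holds.

Yes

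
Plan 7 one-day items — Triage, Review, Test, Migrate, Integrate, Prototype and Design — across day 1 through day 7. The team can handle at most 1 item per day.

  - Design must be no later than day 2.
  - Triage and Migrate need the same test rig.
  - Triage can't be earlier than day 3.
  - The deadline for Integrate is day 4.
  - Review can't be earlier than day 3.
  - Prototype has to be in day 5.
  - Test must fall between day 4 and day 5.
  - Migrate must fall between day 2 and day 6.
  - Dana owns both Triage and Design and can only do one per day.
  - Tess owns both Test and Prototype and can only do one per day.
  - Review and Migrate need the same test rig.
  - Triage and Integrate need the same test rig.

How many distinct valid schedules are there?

Splitting on Triage: it can be day 3 (2), day 6 (3), day 7 (5). Listing each branch's schedules as (Review, Test, Migrate, Integrate, Prototype, Design) by day number:
Triage=day 3: (7,4,6,1,5,2) (7,4,6,2,5,1) — 2.
Triage=day 6: (7,4,2,3,5,1) (7,4,3,1,5,2) (7,4,3,2,5,1) — 3.
Triage=day 7: (3,4,6,1,5,2) (3,4,6,2,5,1) (6,4,2,3,5,1) (6,4,3,1,5,2) (6,4,3,2,5,1) — 5.
Summing: 2 + 3 + 5 = 10.

10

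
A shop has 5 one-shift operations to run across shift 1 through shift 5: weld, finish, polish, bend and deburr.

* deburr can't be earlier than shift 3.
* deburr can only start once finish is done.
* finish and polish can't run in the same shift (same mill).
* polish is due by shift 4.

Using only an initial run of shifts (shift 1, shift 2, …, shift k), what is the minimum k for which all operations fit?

3 shifts

The precedence chain requires at least 2 distinct shifts.
deburr can't be placed before shift 3, so the schedule must run through at least shift 3.
3 works (last occupied shift: shift 3): for example deburr -> shift 3; weld -> shift 1; bend -> shift 1; finish -> shift 1; polish -> shift 2.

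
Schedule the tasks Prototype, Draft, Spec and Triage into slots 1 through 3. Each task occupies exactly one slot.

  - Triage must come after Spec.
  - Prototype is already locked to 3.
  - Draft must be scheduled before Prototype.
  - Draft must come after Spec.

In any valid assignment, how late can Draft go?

2

Precedence pushes Draft to at least 2; downstream work caps Draft at 2.
Draft at 2 is achievable: Triage -> 2, Prototype -> 3, Spec -> 1, Draft -> 2.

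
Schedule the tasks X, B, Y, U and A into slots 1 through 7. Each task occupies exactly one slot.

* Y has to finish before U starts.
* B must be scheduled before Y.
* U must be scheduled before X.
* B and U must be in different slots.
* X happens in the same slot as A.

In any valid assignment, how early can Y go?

2

Precedence pushes Y to at least 2; downstream work caps Y at 5.
Y at 2 is achievable: B in 1; X in 4; Y in 2; U in 3; A in 4.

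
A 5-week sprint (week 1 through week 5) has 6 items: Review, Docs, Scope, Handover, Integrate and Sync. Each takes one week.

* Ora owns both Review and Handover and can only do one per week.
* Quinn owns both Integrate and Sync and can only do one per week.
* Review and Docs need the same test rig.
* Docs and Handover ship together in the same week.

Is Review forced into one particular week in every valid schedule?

No

Review can be week 1 (e.g. Handover in week 2; Review in week 1; Integrate in week 1; Scope in week 1; Docs in week 2; Sync in week 2) or week 2 (e.g. Handover -> week 1, Review -> week 2, Scope -> week 1, Docs -> week 1, Integrate -> week 1, Sync -> week 2).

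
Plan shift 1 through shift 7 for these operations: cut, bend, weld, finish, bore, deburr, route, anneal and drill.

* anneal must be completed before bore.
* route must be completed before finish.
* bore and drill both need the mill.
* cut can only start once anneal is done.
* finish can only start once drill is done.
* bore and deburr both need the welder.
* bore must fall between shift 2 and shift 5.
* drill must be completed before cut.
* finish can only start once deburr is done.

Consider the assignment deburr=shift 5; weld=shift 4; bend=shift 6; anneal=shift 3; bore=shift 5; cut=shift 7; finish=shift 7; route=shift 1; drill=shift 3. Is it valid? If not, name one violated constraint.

drill must be completed before cut — holds.
bore and deburr both need the welder — violated.
finish can only start once drill is done — holds.
route must be completed before finish — holds.
cut can only start once anneal is done — holds.
bore must fall between shift 2 and shift 5 — holds.
bore and drill both need the mill — holds.
finish can only start once deburr is done — holds.
anneal must be completed before bore — holds.

Invalid. bore and deburr both need the welder.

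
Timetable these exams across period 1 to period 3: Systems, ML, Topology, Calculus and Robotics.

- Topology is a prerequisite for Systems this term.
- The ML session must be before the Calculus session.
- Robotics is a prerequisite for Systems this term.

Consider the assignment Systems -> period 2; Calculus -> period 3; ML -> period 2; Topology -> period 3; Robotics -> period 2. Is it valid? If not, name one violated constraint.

Robotics is a prerequisite for Systems this term — violated.
The ML session must be before the Calculus session — holds.
Topology is a prerequisite for Systems this term — violated.

No — it violates: Topology is a prerequisite for Systems this term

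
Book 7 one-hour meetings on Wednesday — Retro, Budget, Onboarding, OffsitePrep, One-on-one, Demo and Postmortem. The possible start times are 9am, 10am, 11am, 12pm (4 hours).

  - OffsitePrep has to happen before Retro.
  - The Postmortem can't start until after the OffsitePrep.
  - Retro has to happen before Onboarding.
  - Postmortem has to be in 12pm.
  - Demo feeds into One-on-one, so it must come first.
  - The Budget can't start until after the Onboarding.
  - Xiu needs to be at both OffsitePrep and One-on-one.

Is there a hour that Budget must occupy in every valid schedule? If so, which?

12pm

Precedence pushes Budget to at least 12pm.
So Budget is pinned to 12pm.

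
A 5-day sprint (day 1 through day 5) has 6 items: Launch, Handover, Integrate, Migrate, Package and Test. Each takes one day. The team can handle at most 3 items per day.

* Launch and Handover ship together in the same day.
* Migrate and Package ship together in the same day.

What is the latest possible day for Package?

day 5

Package at day 5 is achievable: Test=day 2; Migrate=day 5; Integrate=day 1; Package=day 5; Launch=day 1; Handover=day 1.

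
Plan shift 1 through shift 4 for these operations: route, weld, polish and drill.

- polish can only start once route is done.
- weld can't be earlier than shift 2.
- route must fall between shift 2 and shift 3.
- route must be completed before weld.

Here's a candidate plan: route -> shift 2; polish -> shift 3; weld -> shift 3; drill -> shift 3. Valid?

Yes

route must be completed before weld — holds.
weld can't be earlier than shift 2 — holds.
polish can only start once route is done — holds.
route must fall between shift 2 and shift 3 — holds.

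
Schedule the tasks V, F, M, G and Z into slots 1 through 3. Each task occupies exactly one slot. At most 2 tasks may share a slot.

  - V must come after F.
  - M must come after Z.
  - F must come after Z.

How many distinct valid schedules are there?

Enumerating: Z=1; F=2; G=1; V=3; M=2 | Z -> 1; F -> 2; G -> 3; M -> 2; V -> 3 | Z in 1, G in 1, F in 2, V in 3, M in 3 | M=3, G=2, F=2, Z=1, V=3.

4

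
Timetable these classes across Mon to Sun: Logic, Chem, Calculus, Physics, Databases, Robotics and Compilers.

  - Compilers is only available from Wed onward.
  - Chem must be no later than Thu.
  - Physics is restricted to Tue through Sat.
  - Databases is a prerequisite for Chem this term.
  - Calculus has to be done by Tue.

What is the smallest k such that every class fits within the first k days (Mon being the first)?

The precedence chain requires at least 2 distinct days.
Compilers can't be placed before Wed — that is day 3 counting from Mon — so the schedule must run through at least 3 days.
3 works (last occupied day: Wed): for example Physics -> Tue; Calculus -> Mon; Logic -> Mon; Databases -> Mon; Compilers -> Wed; Robotics -> Mon; Chem -> Tue.

3 days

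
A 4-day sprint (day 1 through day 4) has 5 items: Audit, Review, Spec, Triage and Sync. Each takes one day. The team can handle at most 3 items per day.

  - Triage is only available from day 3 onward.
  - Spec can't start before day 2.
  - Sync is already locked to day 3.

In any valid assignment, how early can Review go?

Review at day 1 is achievable: Spec=day 2, Audit=day 1, Sync=day 3, Triage=day 3, Review=day 1.

day 1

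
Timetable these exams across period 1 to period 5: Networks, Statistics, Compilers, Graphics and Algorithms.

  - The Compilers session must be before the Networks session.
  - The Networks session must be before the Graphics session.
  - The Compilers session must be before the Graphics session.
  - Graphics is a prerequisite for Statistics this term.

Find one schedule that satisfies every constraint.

Algorithms in period 1, Graphics in period 3, Compilers in period 1, Statistics in period 4, Networks in period 2

Checking: Compilers(period 1) before Networks(period 2); Networks(period 2) before Graphics(period 3); Graphics(period 3) before Statistics(period 4); Compilers(period 1) before Graphics(period 3).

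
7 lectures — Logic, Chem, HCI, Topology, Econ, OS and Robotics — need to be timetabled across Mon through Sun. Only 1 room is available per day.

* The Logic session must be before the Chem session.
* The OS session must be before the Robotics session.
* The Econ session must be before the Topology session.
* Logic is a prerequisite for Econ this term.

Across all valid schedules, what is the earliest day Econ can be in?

Tue

Precedence pushes Econ to at least Tue; downstream work caps Econ at Sat.
Econ at Tue is achievable: HCI in Sun, OS in Fri, Chem in Wed, Econ in Tue, Logic in Mon, Topology in Thu, Robotics in Sat.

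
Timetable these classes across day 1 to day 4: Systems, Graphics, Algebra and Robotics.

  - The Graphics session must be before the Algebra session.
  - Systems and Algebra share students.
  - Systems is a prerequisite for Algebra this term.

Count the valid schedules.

Splitting on Systems: it can be day 1 (24), day 2 (20), day 3 (12). Listing each branch's schedules as (Graphics, Algebra, Robotics) by day number:
Systems=day 1: (1,2,1) (1,2,2) (1,2,3) (1,2,4) (1,3,1) (1,3,2) (1,3,3) (1,3,4) (1,4,1) (1,4,2) (1,4,3) (1,4,4) (2,3,1) (2,3,2) (2,3,3) (2,3,4) (2,4,1) (2,4,2) (2,4,3) (2,4,4) (3,4,1) (3,4,2) (3,4,3) (3,4,4) — 24.
Systems=day 2: (1,3,1) (1,3,2) (1,3,3) (1,3,4) (1,4,1) (1,4,2) (1,4,3) (1,4,4) (2,3,1) (2,3,2) (2,3,3) (2,3,4) (2,4,1) (2,4,2) (2,4,3) (2,4,4) (3,4,1) (3,4,2) (3,4,3) (3,4,4) — 20.
Systems=day 3: (1,4,1) (1,4,2) (1,4,3) (1,4,4) (2,4,1) (2,4,2) (2,4,3) (2,4,4) (3,4,1) (3,4,2) (3,4,3) (3,4,4) — 12.
Summing: 24 + 20 + 12 = 56.

56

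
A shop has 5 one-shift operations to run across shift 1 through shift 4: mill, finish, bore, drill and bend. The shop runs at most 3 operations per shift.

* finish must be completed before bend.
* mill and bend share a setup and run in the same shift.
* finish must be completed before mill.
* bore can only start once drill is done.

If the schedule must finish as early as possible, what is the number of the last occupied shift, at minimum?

2

The precedence chain requires at least 2 distinct shifts.
With at most 3 per shift and 5 operations, at least 2 shifts are needed.
2 works (last occupied shift: shift 2): for example bend=shift 2, finish=shift 1, drill=shift 1, mill=shift 2, bore=shift 2.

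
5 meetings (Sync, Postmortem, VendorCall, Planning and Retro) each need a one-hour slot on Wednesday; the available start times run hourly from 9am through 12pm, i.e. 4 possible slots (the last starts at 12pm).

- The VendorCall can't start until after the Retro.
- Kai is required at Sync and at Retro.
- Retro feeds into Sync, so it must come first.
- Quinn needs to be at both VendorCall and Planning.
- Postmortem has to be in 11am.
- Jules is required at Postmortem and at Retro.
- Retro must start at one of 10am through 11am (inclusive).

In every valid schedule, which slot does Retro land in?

Retro's window is 10am–11am.
Postmortem is fixed at 11am, and Retro can't share a slot with Postmortem.
So Retro must be 10am.

10am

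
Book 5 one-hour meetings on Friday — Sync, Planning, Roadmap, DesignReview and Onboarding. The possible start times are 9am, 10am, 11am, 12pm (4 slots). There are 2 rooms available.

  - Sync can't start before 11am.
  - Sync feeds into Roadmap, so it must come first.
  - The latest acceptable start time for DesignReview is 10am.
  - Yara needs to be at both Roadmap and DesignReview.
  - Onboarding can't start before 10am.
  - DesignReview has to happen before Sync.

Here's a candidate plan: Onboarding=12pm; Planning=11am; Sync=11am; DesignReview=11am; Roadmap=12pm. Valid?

No. The latest acceptable start time for DesignReview is 10am is not satisfied.

DesignReview has to happen before Sync — violated.
The latest acceptable start time for DesignReview is 10am — violated.
Onboarding can't start before 10am — holds.
There are 2 rooms available — violated.
Sync feeds into Roadmap, so it must come first — holds.
Yara needs to be at both Roadmap and DesignReview — holds.
Sync can't start before 11am — holds.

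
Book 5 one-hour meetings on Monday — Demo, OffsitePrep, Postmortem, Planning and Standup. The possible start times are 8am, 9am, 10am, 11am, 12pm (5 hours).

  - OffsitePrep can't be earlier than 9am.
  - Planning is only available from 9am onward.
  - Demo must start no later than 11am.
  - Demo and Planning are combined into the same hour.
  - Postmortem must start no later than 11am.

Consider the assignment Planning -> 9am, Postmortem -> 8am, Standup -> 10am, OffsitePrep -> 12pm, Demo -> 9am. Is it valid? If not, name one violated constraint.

Demo must start no later than 11am — holds.
Postmortem must start no later than 11am — holds.
Demo and Planning are combined into the same hour — holds.
Planning is only available from 9am onward — holds.
OffsitePrep can't be earlier than 9am — holds.

Yes, all constraints hold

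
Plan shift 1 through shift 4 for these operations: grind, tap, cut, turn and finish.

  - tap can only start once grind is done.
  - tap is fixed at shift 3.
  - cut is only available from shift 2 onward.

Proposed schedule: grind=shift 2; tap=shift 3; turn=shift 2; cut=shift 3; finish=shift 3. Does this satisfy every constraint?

tap can only start once grind is done — holds.
cut is only available from shift 2 onward — holds.
tap is fixed at shift 3 — holds.

Valid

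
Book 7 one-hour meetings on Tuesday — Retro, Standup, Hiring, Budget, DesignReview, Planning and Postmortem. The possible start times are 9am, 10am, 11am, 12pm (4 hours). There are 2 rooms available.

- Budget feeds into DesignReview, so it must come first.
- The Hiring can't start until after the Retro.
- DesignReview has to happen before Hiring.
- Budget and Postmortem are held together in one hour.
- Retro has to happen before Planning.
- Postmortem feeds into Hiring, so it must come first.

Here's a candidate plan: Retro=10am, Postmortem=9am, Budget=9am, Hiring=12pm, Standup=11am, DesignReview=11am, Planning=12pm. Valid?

Yes, all constraints hold

Budget feeds into DesignReview, so it must come first — holds.
There are 2 rooms available — holds.
DesignReview has to happen before Hiring — holds.
Postmortem feeds into Hiring, so it must come first — holds.
Retro has to happen before Planning — holds.
The Hiring can't start until after the Retro — holds.
Budget and Postmortem are held together in one hour — holds.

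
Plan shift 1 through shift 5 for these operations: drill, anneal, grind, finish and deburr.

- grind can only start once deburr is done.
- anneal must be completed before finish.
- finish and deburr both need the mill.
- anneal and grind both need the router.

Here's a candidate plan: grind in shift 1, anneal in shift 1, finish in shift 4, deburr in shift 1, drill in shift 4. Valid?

grind can only start once deburr is done — violated.
anneal must be completed before finish — holds.
finish and deburr both need the mill — holds.
anneal and grind both need the router — violated.

No. anneal and grind both need the router is not satisfied.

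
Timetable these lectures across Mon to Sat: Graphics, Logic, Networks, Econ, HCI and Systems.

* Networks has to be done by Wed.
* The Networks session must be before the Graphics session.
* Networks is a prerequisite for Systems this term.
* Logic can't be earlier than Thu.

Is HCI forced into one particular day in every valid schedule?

HCI can be Mon (e.g. Econ in Mon; Graphics in Tue; HCI in Mon; Networks in Mon; Systems in Tue; Logic in Thu) or Tue (e.g. Graphics=Tue; Networks=Mon; Systems=Tue; HCI=Tue; Logic=Thu; Econ=Mon).

No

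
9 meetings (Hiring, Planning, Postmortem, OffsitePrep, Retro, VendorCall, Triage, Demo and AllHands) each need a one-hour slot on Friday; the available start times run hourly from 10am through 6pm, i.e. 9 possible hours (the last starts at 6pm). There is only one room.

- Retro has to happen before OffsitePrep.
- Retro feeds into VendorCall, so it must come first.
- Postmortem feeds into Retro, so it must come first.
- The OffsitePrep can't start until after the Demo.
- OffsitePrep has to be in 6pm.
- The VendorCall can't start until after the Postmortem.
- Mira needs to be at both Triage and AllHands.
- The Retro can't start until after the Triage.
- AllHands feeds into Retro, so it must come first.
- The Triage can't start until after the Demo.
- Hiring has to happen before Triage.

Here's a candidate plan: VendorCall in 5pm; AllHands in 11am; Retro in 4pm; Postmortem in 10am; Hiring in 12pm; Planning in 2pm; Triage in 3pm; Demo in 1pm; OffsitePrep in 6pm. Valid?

Valid

Retro has to happen before OffsitePrep — holds.
The Retro can't start until after the Triage — holds.
AllHands feeds into Retro, so it must come first — holds.
Postmortem feeds into Retro, so it must come first — holds.
OffsitePrep has to be in 6pm — holds.
The VendorCall can't start until after the Postmortem — holds.
The OffsitePrep can't start until after the Demo — holds.
Retro feeds into VendorCall, so it must come first — holds.
Mira needs to be at both Triage and AllHands — holds.
There is only one room — holds.
The Triage can't start until after the Demo — holds.
Hiring has to happen before Triage — holds.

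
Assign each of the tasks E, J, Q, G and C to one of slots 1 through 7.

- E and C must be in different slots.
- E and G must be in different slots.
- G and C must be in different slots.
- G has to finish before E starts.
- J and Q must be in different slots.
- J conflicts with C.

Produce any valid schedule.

E=2, G=1, C=3, Q=2, J=1

Checking: G(1) before E(2); E(2) != G(1); J(1) != C(3); J(1) != Q(2); G(1) != C(3); E(2) != C(3).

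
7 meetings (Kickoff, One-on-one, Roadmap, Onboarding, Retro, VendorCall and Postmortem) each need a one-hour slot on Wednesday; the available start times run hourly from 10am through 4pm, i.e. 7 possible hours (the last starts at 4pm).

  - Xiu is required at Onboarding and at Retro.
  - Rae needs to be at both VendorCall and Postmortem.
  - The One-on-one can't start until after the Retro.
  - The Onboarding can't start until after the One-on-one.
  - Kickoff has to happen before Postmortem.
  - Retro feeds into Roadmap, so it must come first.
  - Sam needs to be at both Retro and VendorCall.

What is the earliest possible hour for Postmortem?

Precedence pushes Postmortem to at least 11am.
Postmortem at 11am is achievable: Retro in 10am; Kickoff in 10am; One-on-one in 11am; Postmortem in 11am; Roadmap in 11am; VendorCall in 12pm; Onboarding in 12pm.

11am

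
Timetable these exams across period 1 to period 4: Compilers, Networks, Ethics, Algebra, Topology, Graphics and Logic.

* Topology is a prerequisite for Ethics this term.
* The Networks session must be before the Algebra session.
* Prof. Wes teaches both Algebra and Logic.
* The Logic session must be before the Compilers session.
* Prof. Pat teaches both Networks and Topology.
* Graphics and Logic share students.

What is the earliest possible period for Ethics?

period 2

Precedence pushes Ethics to at least period 2.
Ethics at period 2 is achievable: Ethics -> period 2; Graphics -> period 2; Topology -> period 1; Networks -> period 2; Compilers -> period 2; Logic -> period 1; Algebra -> period 3.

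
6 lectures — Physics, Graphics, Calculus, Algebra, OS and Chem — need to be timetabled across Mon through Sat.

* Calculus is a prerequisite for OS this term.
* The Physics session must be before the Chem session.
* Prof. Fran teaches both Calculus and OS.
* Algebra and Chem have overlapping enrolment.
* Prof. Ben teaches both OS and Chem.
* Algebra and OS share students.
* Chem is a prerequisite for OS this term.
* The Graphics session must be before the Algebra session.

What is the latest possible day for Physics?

Thu

Downstream work caps Physics at Thu.
Physics at Thu is achievable: Graphics -> Mon; OS -> Sat; Chem -> Fri; Calculus -> Mon; Algebra -> Tue; Physics -> Thu.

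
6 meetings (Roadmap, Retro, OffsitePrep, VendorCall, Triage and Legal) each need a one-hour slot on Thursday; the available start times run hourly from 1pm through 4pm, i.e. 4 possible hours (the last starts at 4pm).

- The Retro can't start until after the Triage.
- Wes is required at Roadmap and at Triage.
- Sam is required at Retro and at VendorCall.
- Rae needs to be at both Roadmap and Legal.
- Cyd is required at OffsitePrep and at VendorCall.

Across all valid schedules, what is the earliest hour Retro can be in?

Precedence pushes Retro to at least 2pm.
Retro at 2pm is achievable: OffsitePrep -> 1pm, VendorCall -> 3pm, Retro -> 2pm, Triage -> 1pm, Legal -> 1pm, Roadmap -> 2pm.

2pm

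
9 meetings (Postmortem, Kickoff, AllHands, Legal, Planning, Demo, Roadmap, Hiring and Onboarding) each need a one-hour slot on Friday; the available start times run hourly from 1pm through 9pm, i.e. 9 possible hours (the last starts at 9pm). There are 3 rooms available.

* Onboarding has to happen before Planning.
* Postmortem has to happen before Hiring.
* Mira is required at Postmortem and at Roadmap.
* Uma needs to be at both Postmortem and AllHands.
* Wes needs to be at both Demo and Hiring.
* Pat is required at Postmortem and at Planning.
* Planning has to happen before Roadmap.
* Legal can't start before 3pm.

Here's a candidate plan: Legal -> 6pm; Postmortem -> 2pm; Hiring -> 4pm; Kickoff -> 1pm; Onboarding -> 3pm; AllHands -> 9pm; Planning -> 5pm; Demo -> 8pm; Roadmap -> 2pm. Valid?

Invalid. Mira is required at Postmortem and at Roadmap.

Planning has to happen before Roadmap — violated.
Legal can't start before 3pm — holds.
There are 3 rooms available — holds.
Uma needs to be at both Postmortem and AllHands — holds.
Pat is required at Postmortem and at Planning — holds.
Mira is required at Postmortem and at Roadmap — violated.
Postmortem has to happen before Hiring — holds.
Wes needs to be at both Demo and Hiring — holds.
Onboarding has to happen before Planning — holds.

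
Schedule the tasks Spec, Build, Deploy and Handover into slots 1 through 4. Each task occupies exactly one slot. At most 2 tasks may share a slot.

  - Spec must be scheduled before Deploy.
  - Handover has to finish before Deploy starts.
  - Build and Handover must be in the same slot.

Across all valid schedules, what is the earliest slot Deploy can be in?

3

Precedence pushes Deploy to at least 2.
Deploy at 3 is achievable: Handover in 2; Spec in 1; Build in 2; Deploy in 3.
Nothing earlier works — the capacity limit rule out every slot before 3.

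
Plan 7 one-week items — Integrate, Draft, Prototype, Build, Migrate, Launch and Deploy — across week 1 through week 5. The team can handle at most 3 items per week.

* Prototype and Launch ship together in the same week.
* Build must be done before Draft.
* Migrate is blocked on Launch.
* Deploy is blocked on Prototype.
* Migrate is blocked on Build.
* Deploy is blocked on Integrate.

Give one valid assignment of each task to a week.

Migrate -> week 2, Draft -> week 2, Launch -> week 1, Prototype -> week 1, Build -> week 1, Integrate -> week 2, Deploy -> week 3

Checking: Integrate(week 2) before Deploy(week 3); Build(week 1) before Draft(week 2); Build(week 1) before Migrate(week 2); Prototype(week 1) before Deploy(week 3); Launch(week 1) before Migrate(week 2); Prototype = Launch = week 1; max 3 per week (cap 3).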